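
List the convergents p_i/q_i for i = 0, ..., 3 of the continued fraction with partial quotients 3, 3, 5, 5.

3/1, 10/3, 53/16, 275/83

Using the convergent recurrence p_i = a_i*p_{i-1} + p_{i-2}, q_i = a_i*q_{i-1} + q_{i-2} with p_{-2}=0, p_{-1}=1, q_{-2}=1, q_{-1}=0:
  i=0: a_0=3, p_0 = 3*1 + 0 = 3, q_0 = 3*0 + 1 = 1.
  i=1: a_1=3, p_1 = 3*3 + 1 = 10, q_1 = 3*1 + 0 = 3.
  i=2: a_2=5, p_2 = 5*10 + 3 = 53, q_2 = 5*3 + 1 = 16.
  i=3: a_3=5, p_3 = 5*53 + 10 = 275, q_3 = 5*16 + 3 = 83.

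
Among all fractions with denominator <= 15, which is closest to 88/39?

Expand x = 88/39 as a continued fraction with the Euclidean algorithm:
  88 = 2*39 + 10, so a_0 = 2.
  39 = 3*10 + 9, so a_1 = 3.
  10 = 1*9 + 1, so a_2 = 1.
  9 = 9*1 + 0, so a_3 = 9.
so x = [2; 3, 1, 9].
Convergents (p_i = a_i*p_{i-1} + p_{i-2}, q_i = a_i*q_{i-1} + q_{i-2} with p_{-2}=0, p_{-1}=1, q_{-2}=1, q_{-1}=0), until the denominator exceeds 15:
  i=0: a_0=2, p_0 = 2*1 + 0 = 2, q_0 = 2*0 + 1 = 1.
  i=1: a_1=3, p_1 = 3*2 + 1 = 7, q_1 = 3*1 + 0 = 3.
  i=2: a_2=1, p_2 = 1*7 + 2 = 9, q_2 = 1*3 + 1 = 4.
  i=3: a_3=9, p_3 = 9*9 + 7 = 88, q_3 = 9*4 + 3 = 39.
q_3 = 39 > 15, so the last convergent with denominator <= 15 is p_2/q_2 = 9/4.
The closest fraction with denominator <= 15 is either p_2/q_2 or the intermediate fraction (k*p_2 + p_1)/(k*q_2 + q_1) with the largest k >= 1 whose denominator stays <= 15; these approach x as k grows, and every other convergent or intermediate fraction in range is farther away.
Largest k: floor((15 - q_1)/q_2) = floor((15 - 3)/4) = 3.
That gives (3*9 + 7)/(3*4 + 3) = 34/15.
Compare the errors: |x - 9/4| = |88*4 - 9*39|/(39*4) = 1/156, and |x - 34/15| = |88*15 - 34*39|/(39*15) = 6/585.
Cross-multiplying, 1*585 = 585 < 936 = 6*156, so 1/156 is smaller: the convergent 9/4 is closer to x than 34/15.

9/4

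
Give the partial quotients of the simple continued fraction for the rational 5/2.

Run the Euclidean algorithm on 5 and 2; the successive quotients are the partial quotients a_0, a_1, ... (each step inverts the fractional part left over by the previous one):
  5 = 2*2 + 1, so a_0 = 2.
  2 = 2*1 + 0, so a_1 = 2.
The remainder reaches 0 after 2 divisions, so the expansion has 2 partial quotients, read off in order.

[2; 2]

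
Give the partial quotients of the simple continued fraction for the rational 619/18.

[34; 2, 1, 1, 3]

Run the Euclidean algorithm on 619 and 18; the successive quotients are the partial quotients a_0, a_1, ... (each step inverts the fractional part left over by the previous one):
  619 = 34*18 + 7, so a_0 = 34.
  18 = 2*7 + 4, so a_1 = 2.
  7 = 1*4 + 3, so a_2 = 1.
  4 = 1*3 + 1, so a_3 = 1.
  3 = 3*1 + 0, so a_4 = 3.
The remainder reaches 0 after 5 divisions, so the expansion has 5 partial quotients, read off in order.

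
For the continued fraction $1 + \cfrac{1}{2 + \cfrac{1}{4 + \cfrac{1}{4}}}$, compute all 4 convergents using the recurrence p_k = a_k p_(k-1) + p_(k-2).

Using the convergent recurrence p_i = a_i*p_{i-1} + p_{i-2}, q_i = a_i*q_{i-1} + q_{i-2} with p_{-2}=0, p_{-1}=1, q_{-2}=1, q_{-1}=0:
  i=0: a_0=1, p_0 = 1*1 + 0 = 1, q_0 = 1*0 + 1 = 1.
  i=1: a_1=2, p_1 = 2*1 + 1 = 3, q_1 = 2*1 + 0 = 2.
  i=2: a_2=4, p_2 = 4*3 + 1 = 13, q_2 = 4*2 + 1 = 9.
  i=3: a_3=4, p_3 = 4*13 + 3 = 55, q_3 = 4*9 + 2 = 38.

1/1, 3/2, 13/9, 55/38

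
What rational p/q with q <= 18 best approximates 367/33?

189/17

Expand x = 367/33 as a continued fraction with the Euclidean algorithm:
  367 = 11*33 + 4, so a_0 = 11.
  33 = 8*4 + 1, so a_1 = 8.
  4 = 4*1 + 0, so a_2 = 4.
so x = [11; 8, 4].
Convergents (p_i = a_i*p_{i-1} + p_{i-2}, q_i = a_i*q_{i-1} + q_{i-2} with p_{-2}=0, p_{-1}=1, q_{-2}=1, q_{-1}=0), until the denominator exceeds 18:
  i=0: a_0=11, p_0 = 11*1 + 0 = 11, q_0 = 11*0 + 1 = 1.
  i=1: a_1=8, p_1 = 8*11 + 1 = 89, q_1 = 8*1 + 0 = 8.
  i=2: a_2=4, p_2 = 4*89 + 11 = 367, q_2 = 4*8 + 1 = 33.
q_2 = 33 > 18, so the last convergent with denominator <= 18 is p_1/q_1 = 89/8.
The closest fraction with denominator <= 18 is either p_1/q_1 or the intermediate fraction (k*p_1 + p_0)/(k*q_1 + q_0) with the largest k >= 1 whose denominator stays <= 18; these approach x as k grows, and every other convergent or intermediate fraction in range is farther away.
Largest k: floor((18 - q_0)/q_1) = floor((18 - 1)/8) = 2.
That gives (2*89 + 11)/(2*8 + 1) = 189/17.
Compare the errors: |x - 89/8| = |367*8 - 89*33|/(33*8) = 1/264, and |x - 189/17| = |367*17 - 189*33|/(33*17) = 2/561.
Cross-multiplying, 2*264 = 528 < 561 = 1*561, so 2/561 is smaller: the intermediate fraction 189/17 is closer to x than 89/8.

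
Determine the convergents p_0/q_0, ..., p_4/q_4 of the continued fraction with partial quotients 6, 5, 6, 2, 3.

Using the convergent recurrence p_i = a_i*p_{i-1} + p_{i-2}, q_i = a_i*q_{i-1} + q_{i-2} with p_{-2}=0, p_{-1}=1, q_{-2}=1, q_{-1}=0:
  i=0: a_0=6, p_0 = 6*1 + 0 = 6, q_0 = 6*0 + 1 = 1.
  i=1: a_1=5, p_1 = 5*6 + 1 = 31, q_1 = 5*1 + 0 = 5.
  i=2: a_2=6, p_2 = 6*31 + 6 = 192, q_2 = 6*5 + 1 = 31.
  i=3: a_3=2, p_3 = 2*192 + 31 = 415, q_3 = 2*31 + 5 = 67.
  i=4: a_4=3, p_4 = 3*415 + 192 = 1437, q_4 = 3*67 + 31 = 232.

6/1, 31/5, 192/31, 415/67, 1437/232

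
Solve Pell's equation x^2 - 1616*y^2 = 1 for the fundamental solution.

(x, y) = (201, 5)

First expand sqrt(1616) as a continued fraction. With x_i = (sqrt(1616) + m_i)/d_i and (m_0, d_0) = (0, 1): a_0 = floor(sqrt(1616)) = 40, since 40^2 = 1600 <= 1616 < 1681 = 41^2.
Iterate m_{i+1} = d_i*a_i - m_i, d_{i+1} = (1616 - m_{i+1}^2)/d_i, a_{i+1} = floor((a_0 + m_{i+1})/d_{i+1}):
  m_1 = 1*40 - 0 = 40, d_1 = (1616 - 40^2)/1 = 16/1 = 16, a_1 = floor((40 + 40)/16) = 5.
  m_2 = 16*5 - 40 = 40, d_2 = (1616 - 40^2)/16 = 16/16 = 1, a_2 = floor((40 + 40)/1) = 80.
  m_3 = 1*80 - 40 = 40, d_3 = (1616 - 40^2)/1 = 16/1 = 16: (m_3, d_3) = (m_1, d_1) = (40, 16), so from here the quotients repeat a_1, a_2; the period length is 2.
So sqrt(1616) = [40; (5, 80)] with period length k = 2.
k is even, so the fundamental solution of x^2 - 1616y^2 = 1 is (p_{k-1}, q_{k-1}) = (p_1, q_1); compute convergents through index 1.
Convergents (p_i = a_i*p_{i-1} + p_{i-2}, q_i = a_i*q_{i-1} + q_{i-2} with p_{-2}=0, p_{-1}=1, q_{-2}=1, q_{-1}=0):
  i=0: a_0=40, p_0 = 40*1 + 0 = 40, q_0 = 40*0 + 1 = 1.
  i=1: a_1=5, p_1 = 5*40 + 1 = 201, q_1 = 5*1 + 0 = 5.
Check: 201^2 - 1616*5^2 = 40401 - 40400 = 1, so (x, y) = (201, 5) solves the equation, and by the theorem it is the least positive solution.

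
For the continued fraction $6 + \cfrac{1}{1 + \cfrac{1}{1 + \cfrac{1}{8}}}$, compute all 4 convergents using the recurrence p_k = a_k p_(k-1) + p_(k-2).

6/1, 7/1, 13/2, 111/17

Using the convergent recurrence p_i = a_i*p_{i-1} + p_{i-2}, q_i = a_i*q_{i-1} + q_{i-2} with p_{-2}=0, p_{-1}=1, q_{-2}=1, q_{-1}=0:
  i=0: a_0=6, p_0 = 6*1 + 0 = 6, q_0 = 6*0 + 1 = 1.
  i=1: a_1=1, p_1 = 1*6 + 1 = 7, q_1 = 1*1 + 0 = 1.
  i=2: a_2=1, p_2 = 1*7 + 6 = 13, q_2 = 1*1 + 1 = 2.
  i=3: a_3=8, p_3 = 8*13 + 7 = 111, q_3 = 8*2 + 1 = 17.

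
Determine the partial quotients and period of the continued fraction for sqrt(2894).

[53; (1, 3, 1, 8, 1, 52, 1, 8, 1, 3, 1, 106)]

Write x_i = (sqrt(2894) + m_i)/d_i with (m_0, d_0) = (0, 1). a_0 = floor(sqrt(2894)) = 53, since 53^2 = 2809 <= 2894 < 2916 = 54^2.
Iterate m_{i+1} = d_i*a_i - m_i, d_{i+1} = (2894 - m_{i+1}^2)/d_i, a_{i+1} = floor((a_0 + m_{i+1})/d_{i+1}):
  m_1 = 1*53 - 0 = 53, d_1 = (2894 - 53^2)/1 = 85/1 = 85, a_1 = floor((53 + 53)/85) = 1.
  m_2 = 85*1 - 53 = 32, d_2 = (2894 - 32^2)/85 = 1870/85 = 22, a_2 = floor((53 + 32)/22) = 3.
  m_3 = 22*3 - 32 = 34, d_3 = (2894 - 34^2)/22 = 1738/22 = 79, a_3 = floor((53 + 34)/79) = 1.
  m_4 = 79*1 - 34 = 45, d_4 = (2894 - 45^2)/79 = 869/79 = 11, a_4 = floor((53 + 45)/11) = 8.
  m_5 = 11*8 - 45 = 43, d_5 = (2894 - 43^2)/11 = 1045/11 = 95, a_5 = floor((53 + 43)/95) = 1.
  m_6 = 95*1 - 43 = 52, d_6 = (2894 - 52^2)/95 = 190/95 = 2, a_6 = floor((53 + 52)/2) = 52.
  m_7 = 2*52 - 52 = 52, d_7 = (2894 - 52^2)/2 = 190/2 = 95, a_7 = floor((53 + 52)/95) = 1.
  m_8 = 95*1 - 52 = 43, d_8 = (2894 - 43^2)/95 = 1045/95 = 11, a_8 = floor((53 + 43)/11) = 8.
  m_9 = 11*8 - 43 = 45, d_9 = (2894 - 45^2)/11 = 869/11 = 79, a_9 = floor((53 + 45)/79) = 1.
  m_10 = 79*1 - 45 = 34, d_10 = (2894 - 34^2)/79 = 1738/79 = 22, a_10 = floor((53 + 34)/22) = 3.
  m_11 = 22*3 - 34 = 32, d_11 = (2894 - 32^2)/22 = 1870/22 = 85, a_11 = floor((53 + 32)/85) = 1.
  m_12 = 85*1 - 32 = 53, d_12 = (2894 - 53^2)/85 = 85/85 = 1, a_12 = floor((53 + 53)/1) = 106.
  m_13 = 1*106 - 53 = 53, d_13 = (2894 - 53^2)/1 = 85/1 = 85: (m_13, d_13) = (m_1, d_1) = (53, 85), so from here the quotients repeat a_1, ..., a_12; the period length is 12.
Hence the expansion of sqrt(2894) is a_0 = 53 followed by the repeating block 1, 3, 1, 8, 1, 52, 1, 8, 1, 3, 1, 106 (period 12).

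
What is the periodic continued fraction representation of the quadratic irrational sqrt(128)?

[11; (3, 5, 3, 22)]

Write x_i = (sqrt(128) + m_i)/d_i with (m_0, d_0) = (0, 1). a_0 = floor(sqrt(128)) = 11, since 11^2 = 121 <= 128 < 144 = 12^2.
Iterate m_{i+1} = d_i*a_i - m_i, d_{i+1} = (128 - m_{i+1}^2)/d_i, a_{i+1} = floor((a_0 + m_{i+1})/d_{i+1}):
  m_1 = 1*11 - 0 = 11, d_1 = (128 - 11^2)/1 = 7/1 = 7, a_1 = floor((11 + 11)/7) = 3.
  m_2 = 7*3 - 11 = 10, d_2 = (128 - 10^2)/7 = 28/7 = 4, a_2 = floor((11 + 10)/4) = 5.
  m_3 = 4*5 - 10 = 10, d_3 = (128 - 10^2)/4 = 28/4 = 7, a_3 = floor((11 + 10)/7) = 3.
  m_4 = 7*3 - 10 = 11, d_4 = (128 - 11^2)/7 = 7/7 = 1, a_4 = floor((11 + 11)/1) = 22.
  m_5 = 1*22 - 11 = 11, d_5 = (128 - 11^2)/1 = 7/1 = 7: (m_5, d_5) = (m_1, d_1) = (11, 7), so from here the quotients repeat a_1, ..., a_4; the period length is 4.
Hence the expansion of sqrt(128) is a_0 = 11 followed by the repeating block 3, 5, 3, 22 (period 4).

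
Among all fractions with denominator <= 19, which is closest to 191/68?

Expand x = 191/68 as a continued fraction with the Euclidean algorithm:
  191 = 2*68 + 55, so a_0 = 2.
  68 = 1*55 + 13, so a_1 = 1.
  55 = 4*13 + 3, so a_2 = 4.
  13 = 4*3 + 1, so a_3 = 4.
  3 = 3*1 + 0, so a_4 = 3.
so x = [2; 1, 4, 4, 3].
Convergents (p_i = a_i*p_{i-1} + p_{i-2}, q_i = a_i*q_{i-1} + q_{i-2} with p_{-2}=0, p_{-1}=1, q_{-2}=1, q_{-1}=0), until the denominator exceeds 19:
  i=0: a_0=2, p_0 = 2*1 + 0 = 2, q_0 = 2*0 + 1 = 1.
  i=1: a_1=1, p_1 = 1*2 + 1 = 3, q_1 = 1*1 + 0 = 1.
  i=2: a_2=4, p_2 = 4*3 + 2 = 14, q_2 = 4*1 + 1 = 5.
  i=3: a_3=4, p_3 = 4*14 + 3 = 59, q_3 = 4*5 + 1 = 21.
q_3 = 21 > 19, so the last convergent with denominator <= 19 is p_2/q_2 = 14/5.
The closest fraction with denominator <= 19 is either p_2/q_2 or the intermediate fraction (k*p_2 + p_1)/(k*q_2 + q_1) with the largest k >= 1 whose denominator stays <= 19; these approach x as k grows, and every other convergent or intermediate fraction in range is farther away.
Largest k: floor((19 - q_1)/q_2) = floor((19 - 1)/5) = 3.
That gives (3*14 + 3)/(3*5 + 1) = 45/16.
Compare the errors: |x - 14/5| = |191*5 - 14*68|/(68*5) = 3/340, and |x - 45/16| = |191*16 - 45*68|/(68*16) = 4/1088.
Cross-multiplying, 4*340 = 1360 < 3264 = 3*1088, so 4/1088 is smaller: the intermediate fraction 45/16 is closer to x than 14/5.

45/16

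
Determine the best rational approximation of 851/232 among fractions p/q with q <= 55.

11/3

Expand x = 851/232 as a continued fraction with the Euclidean algorithm:
  851 = 3*232 + 155, so a_0 = 3.
  232 = 1*155 + 77, so a_1 = 1.
  155 = 2*77 + 1, so a_2 = 2.
  77 = 77*1 + 0, so a_3 = 77.
so x = [3; 1, 2, 77].
Convergents (p_i = a_i*p_{i-1} + p_{i-2}, q_i = a_i*q_{i-1} + q_{i-2} with p_{-2}=0, p_{-1}=1, q_{-2}=1, q_{-1}=0), until the denominator exceeds 55:
  i=0: a_0=3, p_0 = 3*1 + 0 = 3, q_0 = 3*0 + 1 = 1.
  i=1: a_1=1, p_1 = 1*3 + 1 = 4, q_1 = 1*1 + 0 = 1.
  i=2: a_2=2, p_2 = 2*4 + 3 = 11, q_2 = 2*1 + 1 = 3.
  i=3: a_3=77, p_3 = 77*11 + 4 = 851, q_3 = 77*3 + 1 = 232.
q_3 = 232 > 55, so the last convergent with denominator <= 55 is p_2/q_2 = 11/3.
The closest fraction with denominator <= 55 is either p_2/q_2 or the intermediate fraction (k*p_2 + p_1)/(k*q_2 + q_1) with the largest k >= 1 whose denominator stays <= 55; these approach x as k grows, and every other convergent or intermediate fraction in range is farther away.
Largest k: floor((55 - q_1)/q_2) = floor((55 - 1)/3) = 18.
That gives (18*11 + 4)/(18*3 + 1) = 202/55.
Compare the errors: |x - 11/3| = |851*3 - 11*232|/(232*3) = 1/696, and |x - 202/55| = |851*55 - 202*232|/(232*55) = 59/12760.
Cross-multiplying, 1*12760 = 12760 < 41064 = 59*696, so 1/696 is smaller: the convergent 11/3 is closer to x than 202/55.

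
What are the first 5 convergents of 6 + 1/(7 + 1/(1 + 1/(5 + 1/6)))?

6/1, 43/7, 49/8, 288/47, 1777/290

Using the convergent recurrence p_i = a_i*p_{i-1} + p_{i-2}, q_i = a_i*q_{i-1} + q_{i-2} with p_{-2}=0, p_{-1}=1, q_{-2}=1, q_{-1}=0:
  i=0: a_0=6, p_0 = 6*1 + 0 = 6, q_0 = 6*0 + 1 = 1.
  i=1: a_1=7, p_1 = 7*6 + 1 = 43, q_1 = 7*1 + 0 = 7.
  i=2: a_2=1, p_2 = 1*43 + 6 = 49, q_2 = 1*7 + 1 = 8.
  i=3: a_3=5, p_3 = 5*49 + 43 = 288, q_3 = 5*8 + 7 = 47.
  i=4: a_4=6, p_4 = 6*288 + 49 = 1777, q_4 = 6*47 + 8 = 290.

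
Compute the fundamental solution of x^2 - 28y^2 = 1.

(x, y) = (127, 24)

First expand sqrt(28) as a continued fraction. With x_i = (sqrt(28) + m_i)/d_i and (m_0, d_0) = (0, 1): a_0 = floor(sqrt(28)) = 5, since 5^2 = 25 <= 28 < 36 = 6^2.
Iterate m_{i+1} = d_i*a_i - m_i, d_{i+1} = (28 - m_{i+1}^2)/d_i, a_{i+1} = floor((a_0 + m_{i+1})/d_{i+1}):
  m_1 = 1*5 - 0 = 5, d_1 = (28 - 5^2)/1 = 3/1 = 3, a_1 = floor((5 + 5)/3) = 3.
  m_2 = 3*3 - 5 = 4, d_2 = (28 - 4^2)/3 = 12/3 = 4, a_2 = floor((5 + 4)/4) = 2.
  m_3 = 4*2 - 4 = 4, d_3 = (28 - 4^2)/4 = 12/4 = 3, a_3 = floor((5 + 4)/3) = 3.
  m_4 = 3*3 - 4 = 5, d_4 = (28 - 5^2)/3 = 3/3 = 1, a_4 = floor((5 + 5)/1) = 10.
  m_5 = 1*10 - 5 = 5, d_5 = (28 - 5^2)/1 = 3/1 = 3: (m_5, d_5) = (m_1, d_1) = (5, 3), so from here the quotients repeat a_1, ..., a_4; the period length is 4.
So sqrt(28) = [5; (3, 2, 3, 10)] with period length k = 4.
k is even, so the fundamental solution of x^2 - 28y^2 = 1 is (p_{k-1}, q_{k-1}) = (p_3, q_3); compute convergents through index 3.
Convergents (p_i = a_i*p_{i-1} + p_{i-2}, q_i = a_i*q_{i-1} + q_{i-2} with p_{-2}=0, p_{-1}=1, q_{-2}=1, q_{-1}=0):
  i=0: a_0=5, p_0 = 5*1 + 0 = 5, q_0 = 5*0 + 1 = 1.
  i=1: a_1=3, p_1 = 3*5 + 1 = 16, q_1 = 3*1 + 0 = 3.
  i=2: a_2=2, p_2 = 2*16 + 5 = 37, q_2 = 2*3 + 1 = 7.
  i=3: a_3=3, p_3 = 3*37 + 16 = 127, q_3 = 3*7 + 3 = 24.
Check: 127^2 - 28*24^2 = 16129 - 16128 = 1, so (x, y) = (127, 24) solves the equation, and by the theorem it is the least positive solution.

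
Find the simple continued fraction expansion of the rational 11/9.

[1; 4, 2]

Run the Euclidean algorithm on 11 and 9; the successive quotients are the partial quotients a_0, a_1, ... (each step inverts the fractional part left over by the previous one):
  11 = 1*9 + 2, so a_0 = 1.
  9 = 4*2 + 1, so a_1 = 4.
  2 = 2*1 + 0, so a_2 = 2.
The remainder reaches 0 after 3 divisions, so the expansion has 3 partial quotients, read off in order.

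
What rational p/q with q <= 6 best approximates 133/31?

Expand x = 133/31 as a continued fraction with the Euclidean algorithm:
  133 = 4*31 + 9, so a_0 = 4.
  31 = 3*9 + 4, so a_1 = 3.
  9 = 2*4 + 1, so a_2 = 2.
  4 = 4*1 + 0, so a_3 = 4.
so x = [4; 3, 2, 4].
Convergents (p_i = a_i*p_{i-1} + p_{i-2}, q_i = a_i*q_{i-1} + q_{i-2} with p_{-2}=0, p_{-1}=1, q_{-2}=1, q_{-1}=0), until the denominator exceeds 6:
  i=0: a_0=4, p_0 = 4*1 + 0 = 4, q_0 = 4*0 + 1 = 1.
  i=1: a_1=3, p_1 = 3*4 + 1 = 13, q_1 = 3*1 + 0 = 3.
  i=2: a_2=2, p_2 = 2*13 + 4 = 30, q_2 = 2*3 + 1 = 7.
q_2 = 7 > 6, so the last convergent with denominator <= 6 is p_1/q_1 = 13/3.
The closest fraction with denominator <= 6 is either p_1/q_1 or the intermediate fraction (k*p_1 + p_0)/(k*q_1 + q_0) with the largest k >= 1 whose denominator stays <= 6; these approach x as k grows, and every other convergent or intermediate fraction in range is farther away.
Largest k: floor((6 - q_0)/q_1) = floor((6 - 1)/3) = 1.
That gives (1*13 + 4)/(1*3 + 1) = 17/4.
Compare the errors: |x - 13/3| = |133*3 - 13*31|/(31*3) = 4/93, and |x - 17/4| = |133*4 - 17*31|/(31*4) = 5/124.
Cross-multiplying, 5*93 = 465 < 496 = 4*124, so 5/124 is smaller: the intermediate fraction 17/4 is closer to x than 13/3.

17/4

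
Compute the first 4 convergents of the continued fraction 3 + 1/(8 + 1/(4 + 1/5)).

3/1, 25/8, 103/33, 540/173

Using the convergent recurrence p_i = a_i*p_{i-1} + p_{i-2}, q_i = a_i*q_{i-1} + q_{i-2} with p_{-2}=0, p_{-1}=1, q_{-2}=1, q_{-1}=0:
  i=0: a_0=3, p_0 = 3*1 + 0 = 3, q_0 = 3*0 + 1 = 1.
  i=1: a_1=8, p_1 = 8*3 + 1 = 25, q_1 = 8*1 + 0 = 8.
  i=2: a_2=4, p_2 = 4*25 + 3 = 103, q_2 = 4*8 + 1 = 33.
  i=3: a_3=5, p_3 = 5*103 + 25 = 540, q_3 = 5*33 + 8 = 173.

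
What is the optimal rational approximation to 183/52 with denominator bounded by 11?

7/2

Expand x = 183/52 as a continued fraction with the Euclidean algorithm:
  183 = 3*52 + 27, so a_0 = 3.
  52 = 1*27 + 25, so a_1 = 1.
  27 = 1*25 + 2, so a_2 = 1.
  25 = 12*2 + 1, so a_3 = 12.
  2 = 2*1 + 0, so a_4 = 2.
so x = [3; 1, 1, 12, 2].
Convergents (p_i = a_i*p_{i-1} + p_{i-2}, q_i = a_i*q_{i-1} + q_{i-2} with p_{-2}=0, p_{-1}=1, q_{-2}=1, q_{-1}=0), until the denominator exceeds 11:
  i=0: a_0=3, p_0 = 3*1 + 0 = 3, q_0 = 3*0 + 1 = 1.
  i=1: a_1=1, p_1 = 1*3 + 1 = 4, q_1 = 1*1 + 0 = 1.
  i=2: a_2=1, p_2 = 1*4 + 3 = 7, q_2 = 1*1 + 1 = 2.
  i=3: a_3=12, p_3 = 12*7 + 4 = 88, q_3 = 12*2 + 1 = 25.
q_3 = 25 > 11, so the last convergent with denominator <= 11 is p_2/q_2 = 7/2.
The closest fraction with denominator <= 11 is either p_2/q_2 or the intermediate fraction (k*p_2 + p_1)/(k*q_2 + q_1) with the largest k >= 1 whose denominator stays <= 11; these approach x as k grows, and every other convergent or intermediate fraction in range is farther away.
Largest k: floor((11 - q_1)/q_2) = floor((11 - 1)/2) = 5.
That gives (5*7 + 4)/(5*2 + 1) = 39/11.
Compare the errors: |x - 7/2| = |183*2 - 7*52|/(52*2) = 2/104, and |x - 39/11| = |183*11 - 39*52|/(52*11) = 15/572.
Cross-multiplying, 2*572 = 1144 < 1560 = 15*104, so 2/104 is smaller: the convergent 7/2 is closer to x than 39/11.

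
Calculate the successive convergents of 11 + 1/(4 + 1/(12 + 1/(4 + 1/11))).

11/1, 45/4, 551/49, 2249/200, 25290/2249

Using the convergent recurrence p_i = a_i*p_{i-1} + p_{i-2}, q_i = a_i*q_{i-1} + q_{i-2} with p_{-2}=0, p_{-1}=1, q_{-2}=1, q_{-1}=0:
  i=0: a_0=11, p_0 = 11*1 + 0 = 11, q_0 = 11*0 + 1 = 1.
  i=1: a_1=4, p_1 = 4*11 + 1 = 45, q_1 = 4*1 + 0 = 4.
  i=2: a_2=12, p_2 = 12*45 + 11 = 551, q_2 = 12*4 + 1 = 49.
  i=3: a_3=4, p_3 = 4*551 + 45 = 2249, q_3 = 4*49 + 4 = 200.
  i=4: a_4=11, p_4 = 11*2249 + 551 = 25290, q_4 = 11*200 + 49 = 2249.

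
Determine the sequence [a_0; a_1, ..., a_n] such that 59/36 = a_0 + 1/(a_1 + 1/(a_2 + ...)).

Run the Euclidean algorithm on 59 and 36; the successive quotients are the partial quotients a_0, a_1, ... (each step inverts the fractional part left over by the previous one):
  59 = 1*36 + 23, so a_0 = 1.
  36 = 1*23 + 13, so a_1 = 1.
  23 = 1*13 + 10, so a_2 = 1.
  13 = 1*10 + 3, so a_3 = 1.
  10 = 3*3 + 1, so a_4 = 3.
  3 = 3*1 + 0, so a_5 = 3.
The remainder reaches 0 after 6 divisions, so the expansion has 6 partial quotients, read off in order.

[1; 1, 1, 1, 3, 3]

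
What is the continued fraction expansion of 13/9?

Run the Euclidean algorithm on 13 and 9; the successive quotients are the partial quotients a_0, a_1, ... (each step inverts the fractional part left over by the previous one):
  13 = 1*9 + 4, so a_0 = 1.
  9 = 2*4 + 1, so a_1 = 2.
  4 = 4*1 + 0, so a_2 = 4.
The remainder reaches 0 after 3 divisions, so the expansion has 3 partial quotients, read off in order.

[1; 2, 4]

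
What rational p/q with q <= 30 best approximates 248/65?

103/27

Expand x = 248/65 as a continued fraction with the Euclidean algorithm:
  248 = 3*65 + 53, so a_0 = 3.
  65 = 1*53 + 12, so a_1 = 1.
  53 = 4*12 + 5, so a_2 = 4.
  12 = 2*5 + 2, so a_3 = 2.
  5 = 2*2 + 1, so a_4 = 2.
  2 = 2*1 + 0, so a_5 = 2.
so x = [3; 1, 4, 2, 2, 2].
Convergents (p_i = a_i*p_{i-1} + p_{i-2}, q_i = a_i*q_{i-1} + q_{i-2} with p_{-2}=0, p_{-1}=1, q_{-2}=1, q_{-1}=0), until the denominator exceeds 30:
  i=0: a_0=3, p_0 = 3*1 + 0 = 3, q_0 = 3*0 + 1 = 1.
  i=1: a_1=1, p_1 = 1*3 + 1 = 4, q_1 = 1*1 + 0 = 1.
  i=2: a_2=4, p_2 = 4*4 + 3 = 19, q_2 = 4*1 + 1 = 5.
  i=3: a_3=2, p_3 = 2*19 + 4 = 42, q_3 = 2*5 + 1 = 11.
  i=4: a_4=2, p_4 = 2*42 + 19 = 103, q_4 = 2*11 + 5 = 27.
  i=5: a_5=2, p_5 = 2*103 + 42 = 248, q_5 = 2*27 + 11 = 65.
q_5 = 65 > 30, so the last convergent with denominator <= 30 is p_4/q_4 = 103/27.
The closest fraction with denominator <= 30 is either p_4/q_4 or the intermediate fraction (k*p_4 + p_3)/(k*q_4 + q_3) with the largest k >= 1 whose denominator stays <= 30; these approach x as k grows, and every other convergent or intermediate fraction in range is farther away.
Largest k: floor((30 - q_3)/q_4) = floor((30 - 11)/27) = 0.
Since k = 0, no intermediate fraction beyond p_4/q_4 has denominator <= 30, so the convergent 103/27 is the closest (its error is |248*27 - 103*65|/(65*27) = 1/1755).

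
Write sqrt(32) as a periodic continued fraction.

Write x_i = (sqrt(32) + m_i)/d_i with (m_0, d_0) = (0, 1). a_0 = floor(sqrt(32)) = 5, since 5^2 = 25 <= 32 < 36 = 6^2.
Iterate m_{i+1} = d_i*a_i - m_i, d_{i+1} = (32 - m_{i+1}^2)/d_i, a_{i+1} = floor((a_0 + m_{i+1})/d_{i+1}):
  m_1 = 1*5 - 0 = 5, d_1 = (32 - 5^2)/1 = 7/1 = 7, a_1 = floor((5 + 5)/7) = 1.
  m_2 = 7*1 - 5 = 2, d_2 = (32 - 2^2)/7 = 28/7 = 4, a_2 = floor((5 + 2)/4) = 1.
  m_3 = 4*1 - 2 = 2, d_3 = (32 - 2^2)/4 = 28/4 = 7, a_3 = floor((5 + 2)/7) = 1.
  m_4 = 7*1 - 2 = 5, d_4 = (32 - 5^2)/7 = 7/7 = 1, a_4 = floor((5 + 5)/1) = 10.
  m_5 = 1*10 - 5 = 5, d_5 = (32 - 5^2)/1 = 7/1 = 7: (m_5, d_5) = (m_1, d_1) = (5, 7), so from here the quotients repeat a_1, ..., a_4; the period length is 4.
Hence the expansion of sqrt(32) is a_0 = 5 followed by the repeating block 1, 1, 1, 10 (period 4).

[5; (1, 1, 1, 10)]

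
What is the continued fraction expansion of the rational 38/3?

Run the Euclidean algorithm on 38 and 3; the successive quotients are the partial quotients a_0, a_1, ... (each step inverts the fractional part left over by the previous one):
  38 = 12*3 + 2, so a_0 = 12.
  3 = 1*2 + 1, so a_1 = 1.
  2 = 2*1 + 0, so a_2 = 2.
The remainder reaches 0 after 3 divisions, so the expansion has 3 partial quotients, read off in order.

[12; 1, 2]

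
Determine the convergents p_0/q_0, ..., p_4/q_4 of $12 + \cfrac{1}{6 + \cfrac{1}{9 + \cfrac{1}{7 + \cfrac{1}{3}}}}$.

12/1, 73/6, 669/55, 4756/391, 14937/1228

Using the convergent recurrence p_i = a_i*p_{i-1} + p_{i-2}, q_i = a_i*q_{i-1} + q_{i-2} with p_{-2}=0, p_{-1}=1, q_{-2}=1, q_{-1}=0:
  i=0: a_0=12, p_0 = 12*1 + 0 = 12, q_0 = 12*0 + 1 = 1.
  i=1: a_1=6, p_1 = 6*12 + 1 = 73, q_1 = 6*1 + 0 = 6.
  i=2: a_2=9, p_2 = 9*73 + 12 = 669, q_2 = 9*6 + 1 = 55.
  i=3: a_3=7, p_3 = 7*669 + 73 = 4756, q_3 = 7*55 + 6 = 391.
  i=4: a_4=3, p_4 = 3*4756 + 669 = 14937, q_4 = 3*391 + 55 = 1228.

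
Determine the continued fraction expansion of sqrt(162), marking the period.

Write x_i = (sqrt(162) + m_i)/d_i with (m_0, d_0) = (0, 1). a_0 = floor(sqrt(162)) = 12, since 12^2 = 144 <= 162 < 169 = 13^2.
Iterate m_{i+1} = d_i*a_i - m_i, d_{i+1} = (162 - m_{i+1}^2)/d_i, a_{i+1} = floor((a_0 + m_{i+1})/d_{i+1}):
  m_1 = 1*12 - 0 = 12, d_1 = (162 - 12^2)/1 = 18/1 = 18, a_1 = floor((12 + 12)/18) = 1.
  m_2 = 18*1 - 12 = 6, d_2 = (162 - 6^2)/18 = 126/18 = 7, a_2 = floor((12 + 6)/7) = 2.
  m_3 = 7*2 - 6 = 8, d_3 = (162 - 8^2)/7 = 98/7 = 14, a_3 = floor((12 + 8)/14) = 1.
  m_4 = 14*1 - 8 = 6, d_4 = (162 - 6^2)/14 = 126/14 = 9, a_4 = floor((12 + 6)/9) = 2.
  m_5 = 9*2 - 6 = 12, d_5 = (162 - 12^2)/9 = 18/9 = 2, a_5 = floor((12 + 12)/2) = 12.
  m_6 = 2*12 - 12 = 12, d_6 = (162 - 12^2)/2 = 18/2 = 9, a_6 = floor((12 + 12)/9) = 2.
  m_7 = 9*2 - 12 = 6, d_7 = (162 - 6^2)/9 = 126/9 = 14, a_7 = floor((12 + 6)/14) = 1.
  m_8 = 14*1 - 6 = 8, d_8 = (162 - 8^2)/14 = 98/14 = 7, a_8 = floor((12 + 8)/7) = 2.
  m_9 = 7*2 - 8 = 6, d_9 = (162 - 6^2)/7 = 126/7 = 18, a_9 = floor((12 + 6)/18) = 1.
  m_10 = 18*1 - 6 = 12, d_10 = (162 - 12^2)/18 = 18/18 = 1, a_10 = floor((12 + 12)/1) = 24.
  m_11 = 1*24 - 12 = 12, d_11 = (162 - 12^2)/1 = 18/1 = 18: (m_11, d_11) = (m_1, d_1) = (12, 18), so from here the quotients repeat a_1, ..., a_10; the period length is 10.
Hence the expansion of sqrt(162) is a_0 = 12 followed by the repeating block 1, 2, 1, 2, 12, 2, 1, 2, 1, 24 (period 10).

[12; (1, 2, 1, 2, 12, 2, 1, 2, 1, 24)]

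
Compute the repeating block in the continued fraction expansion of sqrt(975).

[31; (4, 2, 4, 62)]

Write x_i = (sqrt(975) + m_i)/d_i with (m_0, d_0) = (0, 1). a_0 = floor(sqrt(975)) = 31, since 31^2 = 961 <= 975 < 1024 = 32^2.
Iterate m_{i+1} = d_i*a_i - m_i, d_{i+1} = (975 - m_{i+1}^2)/d_i, a_{i+1} = floor((a_0 + m_{i+1})/d_{i+1}):
  m_1 = 1*31 - 0 = 31, d_1 = (975 - 31^2)/1 = 14/1 = 14, a_1 = floor((31 + 31)/14) = 4.
  m_2 = 14*4 - 31 = 25, d_2 = (975 - 25^2)/14 = 350/14 = 25, a_2 = floor((31 + 25)/25) = 2.
  m_3 = 25*2 - 25 = 25, d_3 = (975 - 25^2)/25 = 350/25 = 14, a_3 = floor((31 + 25)/14) = 4.
  m_4 = 14*4 - 25 = 31, d_4 = (975 - 31^2)/14 = 14/14 = 1, a_4 = floor((31 + 31)/1) = 62.
  m_5 = 1*62 - 31 = 31, d_5 = (975 - 31^2)/1 = 14/1 = 14: (m_5, d_5) = (m_1, d_1) = (31, 14), so from here the quotients repeat a_1, ..., a_4; the period length is 4.
Hence the expansion of sqrt(975) is a_0 = 31 followed by the repeating block 4, 2, 4, 62 (period 4).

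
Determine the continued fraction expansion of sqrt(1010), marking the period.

Write x_i = (sqrt(1010) + m_i)/d_i with (m_0, d_0) = (0, 1). a_0 = floor(sqrt(1010)) = 31, since 31^2 = 961 <= 1010 < 1024 = 32^2.
Iterate m_{i+1} = d_i*a_i - m_i, d_{i+1} = (1010 - m_{i+1}^2)/d_i, a_{i+1} = floor((a_0 + m_{i+1})/d_{i+1}):
  m_1 = 1*31 - 0 = 31, d_1 = (1010 - 31^2)/1 = 49/1 = 49, a_1 = floor((31 + 31)/49) = 1.
  m_2 = 49*1 - 31 = 18, d_2 = (1010 - 18^2)/49 = 686/49 = 14, a_2 = floor((31 + 18)/14) = 3.
  m_3 = 14*3 - 18 = 24, d_3 = (1010 - 24^2)/14 = 434/14 = 31, a_3 = floor((31 + 24)/31) = 1.
  m_4 = 31*1 - 24 = 7, d_4 = (1010 - 7^2)/31 = 961/31 = 31, a_4 = floor((31 + 7)/31) = 1.
  m_5 = 31*1 - 7 = 24, d_5 = (1010 - 24^2)/31 = 434/31 = 14, a_5 = floor((31 + 24)/14) = 3.
  m_6 = 14*3 - 24 = 18, d_6 = (1010 - 18^2)/14 = 686/14 = 49, a_6 = floor((31 + 18)/49) = 1.
  m_7 = 49*1 - 18 = 31, d_7 = (1010 - 31^2)/49 = 49/49 = 1, a_7 = floor((31 + 31)/1) = 62.
  m_8 = 1*62 - 31 = 31, d_8 = (1010 - 31^2)/1 = 49/1 = 49: (m_8, d_8) = (m_1, d_1) = (31, 49), so from here the quotients repeat a_1, ..., a_7; the period length is 7.
Hence the expansion of sqrt(1010) is a_0 = 31 followed by the repeating block 1, 3, 1, 1, 3, 1, 62 (period 7).

[31; (1, 3, 1, 1, 3, 1, 62)]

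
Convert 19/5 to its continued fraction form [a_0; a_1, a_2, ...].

Run the Euclidean algorithm on 19 and 5; the successive quotients are the partial quotients a_0, a_1, ... (each step inverts the fractional part left over by the previous one):
  19 = 3*5 + 4, so a_0 = 3.
  5 = 1*4 + 1, so a_1 = 1.
  4 = 4*1 + 0, so a_2 = 4.
The remainder reaches 0 after 3 divisions, so the expansion has 3 partial quotients, read off in order.

[3; 1, 4]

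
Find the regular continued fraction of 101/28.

Run the Euclidean algorithm on 101 and 28; the successive quotients are the partial quotients a_0, a_1, ... (each step inverts the fractional part left over by the previous one):
  101 = 3*28 + 17, so a_0 = 3.
  28 = 1*17 + 11, so a_1 = 1.
  17 = 1*11 + 6, so a_2 = 1.
  11 = 1*6 + 5, so a_3 = 1.
  6 = 1*5 + 1, so a_4 = 1.
  5 = 5*1 + 0, so a_5 = 5.
The remainder reaches 0 after 6 divisions, so the expansion has 6 partial quotients, read off in order.

[3; 1, 1, 1, 1, 5]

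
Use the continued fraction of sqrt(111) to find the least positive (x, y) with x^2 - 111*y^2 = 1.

(x, y) = (295, 28)

First expand sqrt(111) as a continued fraction. With x_i = (sqrt(111) + m_i)/d_i and (m_0, d_0) = (0, 1): a_0 = floor(sqrt(111)) = 10, since 10^2 = 100 <= 111 < 121 = 11^2.
Iterate m_{i+1} = d_i*a_i - m_i, d_{i+1} = (111 - m_{i+1}^2)/d_i, a_{i+1} = floor((a_0 + m_{i+1})/d_{i+1}):
  m_1 = 1*10 - 0 = 10, d_1 = (111 - 10^2)/1 = 11/1 = 11, a_1 = floor((10 + 10)/11) = 1.
  m_2 = 11*1 - 10 = 1, d_2 = (111 - 1^2)/11 = 110/11 = 10, a_2 = floor((10 + 1)/10) = 1.
  m_3 = 10*1 - 1 = 9, d_3 = (111 - 9^2)/10 = 30/10 = 3, a_3 = floor((10 + 9)/3) = 6.
  m_4 = 3*6 - 9 = 9, d_4 = (111 - 9^2)/3 = 30/3 = 10, a_4 = floor((10 + 9)/10) = 1.
  m_5 = 10*1 - 9 = 1, d_5 = (111 - 1^2)/10 = 110/10 = 11, a_5 = floor((10 + 1)/11) = 1.
  m_6 = 11*1 - 1 = 10, d_6 = (111 - 10^2)/11 = 11/11 = 1, a_6 = floor((10 + 10)/1) = 20.
  m_7 = 1*20 - 10 = 10, d_7 = (111 - 10^2)/1 = 11/1 = 11: (m_7, d_7) = (m_1, d_1) = (10, 11), so from here the quotients repeat a_1, ..., a_6; the period length is 6.
So sqrt(111) = [10; (1, 1, 6, 1, 1, 20)] with period length k = 6.
k is even, so the fundamental solution of x^2 - 111y^2 = 1 is (p_{k-1}, q_{k-1}) = (p_5, q_5); compute convergents through index 5.
Convergents (p_i = a_i*p_{i-1} + p_{i-2}, q_i = a_i*q_{i-1} + q_{i-2} with p_{-2}=0, p_{-1}=1, q_{-2}=1, q_{-1}=0):
  i=0: a_0=10, p_0 = 10*1 + 0 = 10, q_0 = 10*0 + 1 = 1.
  i=1: a_1=1, p_1 = 1*10 + 1 = 11, q_1 = 1*1 + 0 = 1.
  i=2: a_2=1, p_2 = 1*11 + 10 = 21, q_2 = 1*1 + 1 = 2.
  i=3: a_3=6, p_3 = 6*21 + 11 = 137, q_3 = 6*2 + 1 = 13.
  i=4: a_4=1, p_4 = 1*137 + 21 = 158, q_4 = 1*13 + 2 = 15.
  i=5: a_5=1, p_5 = 1*158 + 137 = 295, q_5 = 1*15 + 13 = 28.
Check: 295^2 - 111*28^2 = 87025 - 87024 = 1, so (x, y) = (295, 28) solves the equation, and by the theorem it is the least positive solution.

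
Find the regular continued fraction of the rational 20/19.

Run the Euclidean algorithm on 20 and 19; the successive quotients are the partial quotients a_0, a_1, ... (each step inverts the fractional part left over by the previous one):
  20 = 1*19 + 1, so a_0 = 1.
  19 = 19*1 + 0, so a_1 = 19.
The remainder reaches 0 after 2 divisions, so the expansion has 2 partial quotients, read off in order.

[1; 19]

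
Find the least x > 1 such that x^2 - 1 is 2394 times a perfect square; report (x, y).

(x, y) = (685, 14)

First expand sqrt(2394) as a continued fraction. With x_i = (sqrt(2394) + m_i)/d_i and (m_0, d_0) = (0, 1): a_0 = floor(sqrt(2394)) = 48, since 48^2 = 2304 <= 2394 < 2401 = 49^2.
Iterate m_{i+1} = d_i*a_i - m_i, d_{i+1} = (2394 - m_{i+1}^2)/d_i, a_{i+1} = floor((a_0 + m_{i+1})/d_{i+1}):
  m_1 = 1*48 - 0 = 48, d_1 = (2394 - 48^2)/1 = 90/1 = 90, a_1 = floor((48 + 48)/90) = 1.
  m_2 = 90*1 - 48 = 42, d_2 = (2394 - 42^2)/90 = 630/90 = 7, a_2 = floor((48 + 42)/7) = 12.
  m_3 = 7*12 - 42 = 42, d_3 = (2394 - 42^2)/7 = 630/7 = 90, a_3 = floor((48 + 42)/90) = 1.
  m_4 = 90*1 - 42 = 48, d_4 = (2394 - 48^2)/90 = 90/90 = 1, a_4 = floor((48 + 48)/1) = 96.
  m_5 = 1*96 - 48 = 48, d_5 = (2394 - 48^2)/1 = 90/1 = 90: (m_5, d_5) = (m_1, d_1) = (48, 90), so from here the quotients repeat a_1, ..., a_4; the period length is 4.
So sqrt(2394) = [48; (1, 12, 1, 96)] with period length k = 4.
k is even, so the fundamental solution of x^2 - 2394y^2 = 1 is (p_{k-1}, q_{k-1}) = (p_3, q_3); compute convergents through index 3.
Convergents (p_i = a_i*p_{i-1} + p_{i-2}, q_i = a_i*q_{i-1} + q_{i-2} with p_{-2}=0, p_{-1}=1, q_{-2}=1, q_{-1}=0):
  i=0: a_0=48, p_0 = 48*1 + 0 = 48, q_0 = 48*0 + 1 = 1.
  i=1: a_1=1, p_1 = 1*48 + 1 = 49, q_1 = 1*1 + 0 = 1.
  i=2: a_2=12, p_2 = 12*49 + 48 = 636, q_2 = 12*1 + 1 = 13.
  i=3: a_3=1, p_3 = 1*636 + 49 = 685, q_3 = 1*13 + 1 = 14.
Check: 685^2 - 2394*14^2 = 469225 - 469224 = 1, so (x, y) = (685, 14) solves the equation, and by the theorem it is the least positive solution.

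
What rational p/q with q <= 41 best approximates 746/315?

45/19

Expand x = 746/315 as a continued fraction with the Euclidean algorithm:
  746 = 2*315 + 116, so a_0 = 2.
  315 = 2*116 + 83, so a_1 = 2.
  116 = 1*83 + 33, so a_2 = 1.
  83 = 2*33 + 17, so a_3 = 2.
  33 = 1*17 + 16, so a_4 = 1.
  17 = 1*16 + 1, so a_5 = 1.
  16 = 16*1 + 0, so a_6 = 16.
so x = [2; 2, 1, 2, 1, 1, 16].
Convergents (p_i = a_i*p_{i-1} + p_{i-2}, q_i = a_i*q_{i-1} + q_{i-2} with p_{-2}=0, p_{-1}=1, q_{-2}=1, q_{-1}=0), until the denominator exceeds 41:
  i=0: a_0=2, p_0 = 2*1 + 0 = 2, q_0 = 2*0 + 1 = 1.
  i=1: a_1=2, p_1 = 2*2 + 1 = 5, q_1 = 2*1 + 0 = 2.
  i=2: a_2=1, p_2 = 1*5 + 2 = 7, q_2 = 1*2 + 1 = 3.
  i=3: a_3=2, p_3 = 2*7 + 5 = 19, q_3 = 2*3 + 2 = 8.
  i=4: a_4=1, p_4 = 1*19 + 7 = 26, q_4 = 1*8 + 3 = 11.
  i=5: a_5=1, p_5 = 1*26 + 19 = 45, q_5 = 1*11 + 8 = 19.
  i=6: a_6=16, p_6 = 16*45 + 26 = 746, q_6 = 16*19 + 11 = 315.
q_6 = 315 > 41, so the last convergent with denominator <= 41 is p_5/q_5 = 45/19.
The closest fraction with denominator <= 41 is either p_5/q_5 or the intermediate fraction (k*p_5 + p_4)/(k*q_5 + q_4) with the largest k >= 1 whose denominator stays <= 41; these approach x as k grows, and every other convergent or intermediate fraction in range is farther away.
Largest k: floor((41 - q_4)/q_5) = floor((41 - 11)/19) = 1.
That gives (1*45 + 26)/(1*19 + 11) = 71/30.
Compare the errors: |x - 45/19| = |746*19 - 45*315|/(315*19) = 1/5985, and |x - 71/30| = |746*30 - 71*315|/(315*30) = 15/9450.
Cross-multiplying, 1*9450 = 9450 < 89775 = 15*5985, so 1/5985 is smaller: the convergent 45/19 is closer to x than 71/30.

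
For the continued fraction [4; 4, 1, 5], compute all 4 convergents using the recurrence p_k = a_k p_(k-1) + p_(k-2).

Using the convergent recurrence p_i = a_i*p_{i-1} + p_{i-2}, q_i = a_i*q_{i-1} + q_{i-2} with p_{-2}=0, p_{-1}=1, q_{-2}=1, q_{-1}=0:
  i=0: a_0=4, p_0 = 4*1 + 0 = 4, q_0 = 4*0 + 1 = 1.
  i=1: a_1=4, p_1 = 4*4 + 1 = 17, q_1 = 4*1 + 0 = 4.
  i=2: a_2=1, p_2 = 1*17 + 4 = 21, q_2 = 1*4 + 1 = 5.
  i=3: a_3=5, p_3 = 5*21 + 17 = 122, q_3 = 5*5 + 4 = 29.

4/1, 17/4, 21/5, 122/29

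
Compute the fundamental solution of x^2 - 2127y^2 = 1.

First expand sqrt(2127) as a continued fraction. With x_i = (sqrt(2127) + m_i)/d_i and (m_0, d_0) = (0, 1): a_0 = floor(sqrt(2127)) = 46, since 46^2 = 2116 <= 2127 < 2209 = 47^2.
Iterate m_{i+1} = d_i*a_i - m_i, d_{i+1} = (2127 - m_{i+1}^2)/d_i, a_{i+1} = floor((a_0 + m_{i+1})/d_{i+1}):
  m_1 = 1*46 - 0 = 46, d_1 = (2127 - 46^2)/1 = 11/1 = 11, a_1 = floor((46 + 46)/11) = 8.
  m_2 = 11*8 - 46 = 42, d_2 = (2127 - 42^2)/11 = 363/11 = 33, a_2 = floor((46 + 42)/33) = 2.
  m_3 = 33*2 - 42 = 24, d_3 = (2127 - 24^2)/33 = 1551/33 = 47, a_3 = floor((46 + 24)/47) = 1.
  m_4 = 47*1 - 24 = 23, d_4 = (2127 - 23^2)/47 = 1598/47 = 34, a_4 = floor((46 + 23)/34) = 2.
  m_5 = 34*2 - 23 = 45, d_5 = (2127 - 45^2)/34 = 102/34 = 3, a_5 = floor((46 + 45)/3) = 30.
  m_6 = 3*30 - 45 = 45, d_6 = (2127 - 45^2)/3 = 102/3 = 34, a_6 = floor((46 + 45)/34) = 2.
  m_7 = 34*2 - 45 = 23, d_7 = (2127 - 23^2)/34 = 1598/34 = 47, a_7 = floor((46 + 23)/47) = 1.
  m_8 = 47*1 - 23 = 24, d_8 = (2127 - 24^2)/47 = 1551/47 = 33, a_8 = floor((46 + 24)/33) = 2.
  m_9 = 33*2 - 24 = 42, d_9 = (2127 - 42^2)/33 = 363/33 = 11, a_9 = floor((46 + 42)/11) = 8.
  m_10 = 11*8 - 42 = 46, d_10 = (2127 - 46^2)/11 = 11/11 = 1, a_10 = floor((46 + 46)/1) = 92.
  m_11 = 1*92 - 46 = 46, d_11 = (2127 - 46^2)/1 = 11/1 = 11: (m_11, d_11) = (m_1, d_1) = (46, 11), so from here the quotients repeat a_1, ..., a_10; the period length is 10.
So sqrt(2127) = [46; (8, 2, 1, 2, 30, 2, 1, 2, 8, 92)] with period length k = 10.
k is even, so the fundamental solution of x^2 - 2127y^2 = 1 is (p_{k-1}, q_{k-1}) = (p_9, q_9); compute convergents through index 9.
Convergents (p_i = a_i*p_{i-1} + p_{i-2}, q_i = a_i*q_{i-1} + q_{i-2} with p_{-2}=0, p_{-1}=1, q_{-2}=1, q_{-1}=0):
  i=0: a_0=46, p_0 = 46*1 + 0 = 46, q_0 = 46*0 + 1 = 1.
  i=1: a_1=8, p_1 = 8*46 + 1 = 369, q_1 = 8*1 + 0 = 8.
  i=2: a_2=2, p_2 = 2*369 + 46 = 784, q_2 = 2*8 + 1 = 17.
  i=3: a_3=1, p_3 = 1*784 + 369 = 1153, q_3 = 1*17 + 8 = 25.
  i=4: a_4=2, p_4 = 2*1153 + 784 = 3090, q_4 = 2*25 + 17 = 67.
  i=5: a_5=30, p_5 = 30*3090 + 1153 = 93853, q_5 = 30*67 + 25 = 2035.
  i=6: a_6=2, p_6 = 2*93853 + 3090 = 190796, q_6 = 2*2035 + 67 = 4137.
  i=7: a_7=1, p_7 = 1*190796 + 93853 = 284649, q_7 = 1*4137 + 2035 = 6172.
  i=8: a_8=2, p_8 = 2*284649 + 190796 = 760094, q_8 = 2*6172 + 4137 = 16481.
  i=9: a_9=8, p_9 = 8*760094 + 284649 = 6365401, q_9 = 8*16481 + 6172 = 138020.
Check: 6365401^2 - 2127*138020^2 = 40518329890801 - 40518329890800 = 1, so (x, y) = (6365401, 138020) solves the equation, and by the theorem it is the least positive solution.

(x, y) = (6365401, 138020)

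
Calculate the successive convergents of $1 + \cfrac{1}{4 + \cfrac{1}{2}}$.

1/1, 5/4, 11/9

Using the convergent recurrence p_i = a_i*p_{i-1} + p_{i-2}, q_i = a_i*q_{i-1} + q_{i-2} with p_{-2}=0, p_{-1}=1, q_{-2}=1, q_{-1}=0:
  i=0: a_0=1, p_0 = 1*1 + 0 = 1, q_0 = 1*0 + 1 = 1.
  i=1: a_1=4, p_1 = 4*1 + 1 = 5, q_1 = 4*1 + 0 = 4.
  i=2: a_2=2, p_2 = 2*5 + 1 = 11, q_2 = 2*4 + 1 = 9.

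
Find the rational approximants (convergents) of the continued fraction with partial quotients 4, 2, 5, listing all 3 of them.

4/1, 9/2, 49/11

Using the convergent recurrence p_i = a_i*p_{i-1} + p_{i-2}, q_i = a_i*q_{i-1} + q_{i-2} with p_{-2}=0, p_{-1}=1, q_{-2}=1, q_{-1}=0:
  i=0: a_0=4, p_0 = 4*1 + 0 = 4, q_0 = 4*0 + 1 = 1.
  i=1: a_1=2, p_1 = 2*4 + 1 = 9, q_1 = 2*1 + 0 = 2.
  i=2: a_2=5, p_2 = 5*9 + 4 = 49, q_2 = 5*2 + 1 = 11.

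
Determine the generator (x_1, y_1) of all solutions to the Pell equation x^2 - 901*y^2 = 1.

(x, y) = (1801, 60)

First expand sqrt(901) as a continued fraction. With x_i = (sqrt(901) + m_i)/d_i and (m_0, d_0) = (0, 1): a_0 = floor(sqrt(901)) = 30, since 30^2 = 900 <= 901 < 961 = 31^2.
Iterate m_{i+1} = d_i*a_i - m_i, d_{i+1} = (901 - m_{i+1}^2)/d_i, a_{i+1} = floor((a_0 + m_{i+1})/d_{i+1}):
  m_1 = 1*30 - 0 = 30, d_1 = (901 - 30^2)/1 = 1/1 = 1, a_1 = floor((30 + 30)/1) = 60.
  m_2 = 1*60 - 30 = 30, d_2 = (901 - 30^2)/1 = 1/1 = 1: (m_2, d_2) = (m_1, d_1) = (30, 1), so from here the quotient a_1 repeats; the period length is 1.
So sqrt(901) = [30; (60)] with period length k = 1.
k is odd, so (p_{k-1}, q_{k-1}) only solves x^2 - 901y^2 = -1 and the fundamental solution of x^2 - 901y^2 = 1 is (p_{2k-1}, q_{2k-1}) = (p_1, q_1); compute convergents through index 1, running through the period twice.
Convergents (p_i = a_i*p_{i-1} + p_{i-2}, q_i = a_i*q_{i-1} + q_{i-2} with p_{-2}=0, p_{-1}=1, q_{-2}=1, q_{-1}=0):
  i=0: a_0=30, p_0 = 30*1 + 0 = 30, q_0 = 30*0 + 1 = 1.
  i=1: a_1=60, p_1 = 60*30 + 1 = 1801, q_1 = 60*1 + 0 = 60.
Indeed p_0^2 - 901*q_0^2 = 900 - 901 = -1, not +1.
Check: 1801^2 - 901*60^2 = 3243601 - 3243600 = 1, so (x, y) = (1801, 60) solves the equation, and by the theorem it is the least positive solution.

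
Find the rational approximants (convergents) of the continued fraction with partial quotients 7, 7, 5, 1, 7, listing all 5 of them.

Using the convergent recurrence p_i = a_i*p_{i-1} + p_{i-2}, q_i = a_i*q_{i-1} + q_{i-2} with p_{-2}=0, p_{-1}=1, q_{-2}=1, q_{-1}=0:
  i=0: a_0=7, p_0 = 7*1 + 0 = 7, q_0 = 7*0 + 1 = 1.
  i=1: a_1=7, p_1 = 7*7 + 1 = 50, q_1 = 7*1 + 0 = 7.
  i=2: a_2=5, p_2 = 5*50 + 7 = 257, q_2 = 5*7 + 1 = 36.
  i=3: a_3=1, p_3 = 1*257 + 50 = 307, q_3 = 1*36 + 7 = 43.
  i=4: a_4=7, p_4 = 7*307 + 257 = 2406, q_4 = 7*43 + 36 = 337.

7/1, 50/7, 257/36, 307/43, 2406/337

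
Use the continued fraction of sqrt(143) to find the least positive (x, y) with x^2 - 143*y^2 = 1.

First expand sqrt(143) as a continued fraction. With x_i = (sqrt(143) + m_i)/d_i and (m_0, d_0) = (0, 1): a_0 = floor(sqrt(143)) = 11, since 11^2 = 121 <= 143 < 144 = 12^2.
Iterate m_{i+1} = d_i*a_i - m_i, d_{i+1} = (143 - m_{i+1}^2)/d_i, a_{i+1} = floor((a_0 + m_{i+1})/d_{i+1}):
  m_1 = 1*11 - 0 = 11, d_1 = (143 - 11^2)/1 = 22/1 = 22, a_1 = floor((11 + 11)/22) = 1.
  m_2 = 22*1 - 11 = 11, d_2 = (143 - 11^2)/22 = 22/22 = 1, a_2 = floor((11 + 11)/1) = 22.
  m_3 = 1*22 - 11 = 11, d_3 = (143 - 11^2)/1 = 22/1 = 22: (m_3, d_3) = (m_1, d_1) = (11, 22), so from here the quotients repeat a_1, a_2; the period length is 2.
So sqrt(143) = [11; (1, 22)] with period length k = 2.
k is even, so the fundamental solution of x^2 - 143y^2 = 1 is (p_{k-1}, q_{k-1}) = (p_1, q_1); compute convergents through index 1.
Convergents (p_i = a_i*p_{i-1} + p_{i-2}, q_i = a_i*q_{i-1} + q_{i-2} with p_{-2}=0, p_{-1}=1, q_{-2}=1, q_{-1}=0):
  i=0: a_0=11, p_0 = 11*1 + 0 = 11, q_0 = 11*0 + 1 = 1.
  i=1: a_1=1, p_1 = 1*11 + 1 = 12, q_1 = 1*1 + 0 = 1.
Check: 12^2 - 143*1^2 = 144 - 143 = 1, so (x, y) = (12, 1) solves the equation, and by the theorem it is the least positive solution.

(x, y) = (12, 1)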